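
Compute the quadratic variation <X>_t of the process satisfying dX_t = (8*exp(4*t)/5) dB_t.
<X>_t = 8*exp(8*t)/25 - 8/25

For an Itô process dX_t = a(t) dt + b(t) dB_t, the quadratic variation is <X>_t = int_0^t b(s)^2 ds (the drift term does not contribute). Here b(s) = 8*exp(4*s)/5, so
  b(s)^2 = 64*exp(8*s)/25.
Integrating from 0 to t:
  <X>_t = int_0^t (64*exp(8*s)/25) ds = 8*exp(8*t)/25 - 8/25.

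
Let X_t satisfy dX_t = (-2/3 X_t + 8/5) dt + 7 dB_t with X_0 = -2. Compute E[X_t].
E[X_t] = 12/5 - 22*exp(-2*t/3)/5

Taking expectations and using E[dB_t] = 0, the mean m(t) = E[X_t] satisfies the ODE m'(t) = a m(t) + b with m(0) = x_0. With a = -2/3, b = 8/5, x_0 = -2, the solution is
  m(t) = x_0 * exp(a t) + (b/a) * (exp(a t) - 1)
       = (-2) * exp((-2/3) t) + ((8/5)/(-2/3)) * (exp((-2/3) t) - 1)
       = 12/5 - 22*exp(-2*t/3)/5.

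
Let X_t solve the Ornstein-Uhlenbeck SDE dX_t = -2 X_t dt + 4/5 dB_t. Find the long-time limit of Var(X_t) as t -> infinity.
lim Var(X_t) = 4/25

The OU SDE dX = -theta X dt + sigma dB admits the integrating factor exp(theta t): d(exp(theta t) X_t) = sigma exp(theta t) dB_t. Integrating from 0 to t gives X_t = x_0 * exp(-theta t) + sigma * int_0^t exp(-theta (t-s)) dB_s for any initial x_0. The Itô integral has variance (by the Itô isometry) sigma^2 * int_0^t exp(-2 theta (t - s)) ds = sigma^2 * (1 - exp(-2 theta t)) / (2 theta), independent of x_0.
With theta = 2, sigma = 4/5:
  Var(X_t) = (4/5)^2 * (1 - exp(-2*2 t)) / (2 * 2) = 4/25 - 4*exp(-4*t)/25.
As t -> infinity, exp(-2*2 t) -> 0, so the stationary variance is sigma^2 / (2 theta) = 4/25.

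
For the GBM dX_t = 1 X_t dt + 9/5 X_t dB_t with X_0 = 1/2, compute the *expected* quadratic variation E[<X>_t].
E[<X>_t] = 81*exp(131*t/25)/524 - 81/524

<X>_t = int_0^t ((9/5) * X_s)^2 ds. Taking expectation inside the integral: E[<X>_t] = (9/5)^2 * int_0^t E[X_s^2] ds. For GBM, E[X_s^2] = x_0^2 * exp((2 mu + sigma^2) s). Integrating:
  E[<X>_t] = (9/5)^2 * (1/2)^2 * (exp((2*1 + (9/5)^2) t) - 1) / (2*1 + (9/5)^2)
           = (9/5)^2 * (1/2)^2 * (exp((131/25) t) - 1) / (131/25) = 81*exp(131*t/25)/524 - 81/524.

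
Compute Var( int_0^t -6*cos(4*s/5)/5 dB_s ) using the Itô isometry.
Var = 18*t/25 + 9*sin(4*t/5)*cos(4*t/5)/10

The Itô integral of a deterministic integrand f(s) has mean 0 because each increment f(s) * (B_{s+ds} - B_s) has mean 0. By the Itô isometry:
  Var( int_0^t f(s) dB_s ) = E[ (int_0^t f(s) dB_s)^2 ] = int_0^t f(s)^2 ds.
Here f(s) = -6*cos(4*s/5)/5, so f(s)^2 = 36*cos(4*s/5)^2/25. Integrate:
  int_0^t (36*cos(4*s/5)^2/25) ds = 18*t/25 + 9*sin(4*t/5)*cos(4*t/5)/10.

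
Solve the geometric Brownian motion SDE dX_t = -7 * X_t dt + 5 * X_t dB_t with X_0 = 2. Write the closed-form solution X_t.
X_t = 2 * exp((-39/2) * t + (5) * B_t)

For GBM dX = mu X dt + sigma X dB with X_0 = x_0, apply Itô to Y = log X: dY = (mu - sigma^2/2) dt + sigma dB, so Y_t = log(x_0) + (mu - sigma^2/2) t + sigma B_t and hence X_t = x_0 * exp((mu - sigma^2/2) t + sigma B_t).
With mu = -7, sigma = 5, x_0 = 2, this gives:
  X_t = 2 * exp((-39/2) * t + (5) * B_t).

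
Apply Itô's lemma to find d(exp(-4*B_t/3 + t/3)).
d(exp(-4*B_t/3 + t/3)) = (11*exp(-4*B_t/3 + t/3)/9) dt + (-4*exp(-4*B_t/3 + t/3)/3) dB_t

Itô's formula for f(t, x): d f(t, B_t) = (f_t + (1/2) f_xx) dt + f_x dB_t. Compute partials of f(t, x) = exp(t/3 - 4*x/3):
  f_t(t,x)  = exp(t/3 - 4*x/3)/3
  f_x(t,x)  = -4*exp(t/3 - 4*x/3)/3
  f_xx(t,x) = 16*exp(t/3 - 4*x/3)/9
Assemble drift = f_t + (1/2) f_xx = 11*exp(t/3 - 4*x/3)/9 and diffusion = f_x = -4*exp(t/3 - 4*x/3)/3. Substituting x = B_t:
  d(exp(-4*B_t/3 + t/3)) = (11*exp(-4*B_t/3 + t/3)/9) dt + (-4*exp(-4*B_t/3 + t/3)/3) dB_t.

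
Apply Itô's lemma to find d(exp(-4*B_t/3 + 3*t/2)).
d(exp(-4*B_t/3 + 3*t/2)) = (43*exp(-4*B_t/3 + 3*t/2)/18) dt + (-4*exp(-4*B_t/3 + 3*t/2)/3) dB_t

Itô's formula for f(t, x): d f(t, B_t) = (f_t + (1/2) f_xx) dt + f_x dB_t. Compute partials of f(t, x) = exp(3*t/2 - 4*x/3):
  f_t(t,x)  = 3*exp(3*t/2 - 4*x/3)/2
  f_x(t,x)  = -4*exp(3*t/2 - 4*x/3)/3
  f_xx(t,x) = 16*exp(3*t/2 - 4*x/3)/9
Assemble drift = f_t + (1/2) f_xx = 43*exp(3*t/2 - 4*x/3)/18 and diffusion = f_x = -4*exp(3*t/2 - 4*x/3)/3. Substituting x = B_t:
  d(exp(-4*B_t/3 + 3*t/2)) = (43*exp(-4*B_t/3 + 3*t/2)/18) dt + (-4*exp(-4*B_t/3 + 3*t/2)/3) dB_t.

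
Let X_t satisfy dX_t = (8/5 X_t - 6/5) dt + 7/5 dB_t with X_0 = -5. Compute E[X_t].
E[X_t] = 3/4 - 23*exp(8*t/5)/4

Taking expectations and using E[dB_t] = 0, the mean m(t) = E[X_t] satisfies the ODE m'(t) = a m(t) + b with m(0) = x_0. With a = 8/5, b = -6/5, x_0 = -5, the solution is
  m(t) = x_0 * exp(a t) + (b/a) * (exp(a t) - 1)
       = (-5) * exp((8/5) t) + ((-6/5)/(8/5)) * (exp((8/5) t) - 1)
       = 3/4 - 23*exp(8*t/5)/4.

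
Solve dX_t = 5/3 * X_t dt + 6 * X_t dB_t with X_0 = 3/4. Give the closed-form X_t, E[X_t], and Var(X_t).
X_t = 3/4 * exp((-49/3) t + (6) B_t); E[X_t] = 3*exp(5*t/3)/4; Var(X_t) = 9*(exp(36*t) - 1)*exp(10*t/3)/16

For GBM dX = mu X dt + sigma X dB with X_0 = x_0, apply Itô to Y = log X: dY = (mu - sigma^2/2) dt + sigma dB, so Y_t = log(x_0) + (mu - sigma^2/2) t + sigma B_t and hence X_t = x_0 * exp((mu - sigma^2/2) t + sigma B_t).
With mu = 5/3, sigma = 6, x_0 = 3/4, this gives:
  X_t = 3/4 * exp((-49/3) * t + (6) * B_t).
Since sigma*B_t ~ Normal(0, sigma^2 t), E[exp(sigma*B_t)] = exp(sigma^2 t / 2); so E[X_t] = x_0 * exp((mu - sigma^2/2) t) * exp(sigma^2 t / 2) = x_0 * exp(mu t) = 3*exp(5*t/3)/4.
Var(X_t) = E[X_t^2] - (E[X_t])^2 = x_0^2 * exp(2 mu t) * (exp(sigma^2 t) - 1) = 9*(exp(36*t) - 1)*exp(10*t/3)/16.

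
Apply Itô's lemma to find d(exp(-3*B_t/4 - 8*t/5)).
d(exp(-3*B_t/4 - 8*t/5)) = (-211*exp(-3*B_t/4 - 8*t/5)/160) dt + (-3*exp(-3*B_t/4 - 8*t/5)/4) dB_t

Itô's formula for f(t, x): d f(t, B_t) = (f_t + (1/2) f_xx) dt + f_x dB_t. Compute partials of f(t, x) = exp(-8*t/5 - 3*x/4):
  f_t(t,x)  = -8*exp(-8*t/5 - 3*x/4)/5
  f_x(t,x)  = -3*exp(-8*t/5 - 3*x/4)/4
  f_xx(t,x) = 9*exp(-8*t/5 - 3*x/4)/16
Assemble drift = f_t + (1/2) f_xx = -211*exp(-8*t/5 - 3*x/4)/160 and diffusion = f_x = -3*exp(-8*t/5 - 3*x/4)/4. Substituting x = B_t:
  d(exp(-3*B_t/4 - 8*t/5)) = (-211*exp(-3*B_t/4 - 8*t/5)/160) dt + (-3*exp(-3*B_t/4 - 8*t/5)/4) dB_t.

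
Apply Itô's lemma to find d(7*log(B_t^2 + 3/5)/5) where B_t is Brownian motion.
d(7*log(B_t^2 + 3/5)/5) = (7*(3 - 5*B_t^2)/(5*B_t^2 + 3)^2) dt + (14*B_t/(5*B_t^2 + 3)) dB_t

Itô's formula for f(B_t) gives d f(B_t) = f'(B_t) dB_t + (1/2) f''(B_t) dt. Compute derivatives of f(x) = 7*log(x^2 + 3/5)/5:
  f'(x)  = 14*x/(5*x^2 + 3)
  f''(x) = 14*(3 - 5*x^2)/(5*x^2 + 3)^2
Substitute x = B_t and multiply the f'' term by 1/2:
  drift     = (1/2) * (14*(3 - 5*x^2)/(5*x^2 + 3)^2) evaluated at B_t = 7*(3 - 5*B_t^2)/(5*B_t^2 + 3)^2
  diffusion = (14*x/(5*x^2 + 3)) evaluated at B_t = 14*B_t/(5*B_t^2 + 3)
Therefore d(7*log(B_t^2 + 3/5)/5) = (7*(3 - 5*B_t^2)/(5*B_t^2 + 3)^2) dt + (14*B_t/(5*B_t^2 + 3)) dB_t.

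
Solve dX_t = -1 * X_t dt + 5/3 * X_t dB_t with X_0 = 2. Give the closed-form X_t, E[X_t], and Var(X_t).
X_t = 2 * exp((-43/18) t + (5/3) B_t); E[X_t] = 2*exp(-t); Var(X_t) = (4*exp(25*t/9) - 4)*exp(-2*t)

For GBM dX = mu X dt + sigma X dB with X_0 = x_0, apply Itô to Y = log X: dY = (mu - sigma^2/2) dt + sigma dB, so Y_t = log(x_0) + (mu - sigma^2/2) t + sigma B_t and hence X_t = x_0 * exp((mu - sigma^2/2) t + sigma B_t).
With mu = -1, sigma = 5/3, x_0 = 2, this gives:
  X_t = 2 * exp((-43/18) * t + (5/3) * B_t).
Since sigma*B_t ~ Normal(0, sigma^2 t), E[exp(sigma*B_t)] = exp(sigma^2 t / 2); so E[X_t] = x_0 * exp((mu - sigma^2/2) t) * exp(sigma^2 t / 2) = x_0 * exp(mu t) = 2*exp(-t).
Var(X_t) = E[X_t^2] - (E[X_t])^2 = x_0^2 * exp(2 mu t) * (exp(sigma^2 t) - 1) = (4*exp(25*t/9) - 4)*exp(-2*t).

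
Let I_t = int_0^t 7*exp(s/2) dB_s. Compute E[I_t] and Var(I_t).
E[I_t] = 0; Var(I_t) = 49*exp(t) - 49

The Itô integral of a deterministic integrand f(s) has mean 0 because each increment f(s) * (B_{s+ds} - B_s) has mean 0. By the Itô isometry:
  Var( int_0^t f(s) dB_s ) = E[ (int_0^t f(s) dB_s)^2 ] = int_0^t f(s)^2 ds.
Here f(s) = 7*exp(s/2), so f(s)^2 = 49*exp(s). Integrate:
  int_0^t (49*exp(s)) ds = 49*exp(t) - 49.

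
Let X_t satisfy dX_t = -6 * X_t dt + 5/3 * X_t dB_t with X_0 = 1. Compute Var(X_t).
Var(X_t) = (exp(25*t/9) - 1)*exp(-12*t)

For GBM dX = mu X dt + sigma X dB with X_0 = x_0, apply Itô to Y = log X: dY = (mu - sigma^2/2) dt + sigma dB, so Y_t = log(x_0) + (mu - sigma^2/2) t + sigma B_t and hence X_t = x_0 * exp((mu - sigma^2/2) t + sigma B_t).
With mu = -6, sigma = 5/3, x_0 = 1, this gives:
  X_t = 1 * exp((-133/18) * t + (5/3) * B_t).
Since sigma*B_t ~ Normal(0, sigma^2 t), E[exp(sigma*B_t)] = exp(sigma^2 t / 2); so E[X_t] = x_0 * exp((mu - sigma^2/2) t) * exp(sigma^2 t / 2) = x_0 * exp(mu t) = exp(-6*t).
Var(X_t) = E[X_t^2] - (E[X_t])^2 = x_0^2 * exp(2 mu t) * (exp(sigma^2 t) - 1) = (exp(25*t/9) - 1)*exp(-12*t).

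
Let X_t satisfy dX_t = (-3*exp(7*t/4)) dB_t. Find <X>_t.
<X>_t = 18*exp(7*t/2)/7 - 18/7

For an Itô process dX_t = a(t) dt + b(t) dB_t, the quadratic variation is <X>_t = int_0^t b(s)^2 ds (the drift term does not contribute). Here b(s) = -3*exp(7*s/4), so
  b(s)^2 = 9*exp(7*s/2).
Integrating from 0 to t:
  <X>_t = int_0^t (9*exp(7*s/2)) ds = 18*exp(7*t/2)/7 - 18/7.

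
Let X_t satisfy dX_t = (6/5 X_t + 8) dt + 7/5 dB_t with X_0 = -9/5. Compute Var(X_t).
Var(X_t) = 49*exp(12*t/5)/60 - 49/60

The variance V(t) = Var(X_t) satisfies V'(t) = 2 a V(t) + c^2 with V(0) = 0 (drift coefficient is linear in X, diffusion is constant). With a = 6/5, c = 7/5, the solution is
  V(t) = (c^2 / (2 a)) * (exp(2 a t) - 1)
       = ((7/5)^2 / (2*(6/5))) * (exp((12/5) t) - 1)
       = 49*exp(12*t/5)/60 - 49/60.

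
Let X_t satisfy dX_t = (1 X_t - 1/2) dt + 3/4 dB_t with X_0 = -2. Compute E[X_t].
E[X_t] = 1/2 - 5*exp(t)/2

Taking expectations and using E[dB_t] = 0, the mean m(t) = E[X_t] satisfies the ODE m'(t) = a m(t) + b with m(0) = x_0. With a = 1, b = -1/2, x_0 = -2, the solution is
  m(t) = x_0 * exp(a t) + (b/a) * (exp(a t) - 1)
       = (-2) * exp(1 t) + ((-1/2)/1) * (exp(1 t) - 1)
       = 1/2 - 5*exp(t)/2.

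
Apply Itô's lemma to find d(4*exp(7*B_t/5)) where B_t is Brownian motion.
d(4*exp(7*B_t/5)) = (98*exp(7*B_t/5)/25) dt + (28*exp(7*B_t/5)/5) dB_t

Itô's formula for f(B_t) gives d f(B_t) = f'(B_t) dB_t + (1/2) f''(B_t) dt. Compute derivatives of f(x) = 4*exp(7*x/5):
  f'(x)  = 28*exp(7*x/5)/5
  f''(x) = 196*exp(7*x/5)/25
Substitute x = B_t and multiply the f'' term by 1/2:
  drift     = (1/2) * (196*exp(7*x/5)/25) evaluated at B_t = 98*exp(7*B_t/5)/25
  diffusion = (28*exp(7*x/5)/5) evaluated at B_t = 28*exp(7*B_t/5)/5
Therefore d(4*exp(7*B_t/5)) = (98*exp(7*B_t/5)/25) dt + (28*exp(7*B_t/5)/5) dB_t.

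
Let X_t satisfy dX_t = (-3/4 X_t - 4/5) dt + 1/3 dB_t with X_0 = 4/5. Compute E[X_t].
E[X_t] = -16/15 + 28*exp(-3*t/4)/15

Taking expectations and using E[dB_t] = 0, the mean m(t) = E[X_t] satisfies the ODE m'(t) = a m(t) + b with m(0) = x_0. With a = -3/4, b = -4/5, x_0 = 4/5, the solution is
  m(t) = x_0 * exp(a t) + (b/a) * (exp(a t) - 1)
       = (4/5) * exp((-3/4) t) + ((-4/5)/(-3/4)) * (exp((-3/4) t) - 1)
       = -16/15 + 28*exp(-3*t/4)/15.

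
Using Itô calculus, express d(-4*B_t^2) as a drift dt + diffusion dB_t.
d(-4*B_t^2) = (-4) dt + (-8*B_t) dB_t

Itô's formula for f(B_t) gives d f(B_t) = f'(B_t) dB_t + (1/2) f''(B_t) dt. Compute derivatives of f(x) = -4*x^2:
  f'(x)  = -8*x
  f''(x) = -8
Substitute x = B_t and multiply the f'' term by 1/2:
  drift     = (1/2) * (-8) evaluated at B_t = -4
  diffusion = (-8*x) evaluated at B_t = -8*B_t
Therefore d(-4*B_t^2) = (-4) dt + (-8*B_t) dB_t.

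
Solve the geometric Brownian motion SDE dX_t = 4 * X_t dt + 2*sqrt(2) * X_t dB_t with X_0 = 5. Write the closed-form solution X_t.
X_t = 5 * exp((0) * t + (2*sqrt(2)) * B_t)

For GBM dX = mu X dt + sigma X dB with X_0 = x_0, apply Itô to Y = log X: dY = (mu - sigma^2/2) dt + sigma dB, so Y_t = log(x_0) + (mu - sigma^2/2) t + sigma B_t and hence X_t = x_0 * exp((mu - sigma^2/2) t + sigma B_t).
With mu = 4, sigma = 2*sqrt(2), x_0 = 5, this gives:
  X_t = 5 * exp((0) * t + (2*sqrt(2)) * B_t).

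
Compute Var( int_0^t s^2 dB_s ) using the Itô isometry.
Var = t^5/5

The Itô integral of a deterministic integrand f(s) has mean 0 because each increment f(s) * (B_{s+ds} - B_s) has mean 0. By the Itô isometry:
  Var( int_0^t f(s) dB_s ) = E[ (int_0^t f(s) dB_s)^2 ] = int_0^t f(s)^2 ds.
Here f(s) = s^2, so f(s)^2 = s^4. Integrate:
  int_0^t (s^4) ds = t^5/5.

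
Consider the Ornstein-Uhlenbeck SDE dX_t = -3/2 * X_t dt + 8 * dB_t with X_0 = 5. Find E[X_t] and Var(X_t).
E[X_t] = 5*exp(-3*t/2); Var(X_t) = 64/3 - 64*exp(-3*t)/3

The OU SDE dX = -theta X dt + sigma dB admits the integrating factor exp(theta t): d(exp(theta t) X_t) = sigma exp(theta t) dB_t. Integrating from 0 to t:
  X_t = x_0 * exp(-theta t) + sigma * int_0^t exp(-theta (t-s)) dB_s.
The Itô integral has mean 0 and (by the Itô isometry) variance sigma^2 * int_0^t exp(-2 theta (t - s)) ds = sigma^2 * (1 - exp(-2 theta t)) / (2 theta).
With theta = 3/2, sigma = 8, x_0 = 5:
  E[X_t] = 5 * exp(-3/2 t) = 5*exp(-3*t/2)
  Var(X_t) = (8)^2 * (1 - exp(-2*3/2 t)) / (2 * 3/2) = 64/3 - 64*exp(-3*t)/3.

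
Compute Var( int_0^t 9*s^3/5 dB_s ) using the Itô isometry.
Var = 81*t^7/175

The Itô integral of a deterministic integrand f(s) has mean 0 because each increment f(s) * (B_{s+ds} - B_s) has mean 0. By the Itô isometry:
  Var( int_0^t f(s) dB_s ) = E[ (int_0^t f(s) dB_s)^2 ] = int_0^t f(s)^2 ds.
Here f(s) = 9*s^3/5, so f(s)^2 = 81*s^6/25. Integrate:
  int_0^t (81*s^6/25) ds = 81*t^7/175.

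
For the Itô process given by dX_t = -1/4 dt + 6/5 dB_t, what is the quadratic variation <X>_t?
<X>_t = 36*t/25

For an Itô process dX_t = a(t) dt + b(t) dB_t, the quadratic variation is <X>_t = int_0^t b(s)^2 ds (the drift term does not contribute). Here b(s) = 6/5, so
  b(s)^2 = 36/25.
Integrating from 0 to t:
  <X>_t = int_0^t (36/25) ds = 36*t/25.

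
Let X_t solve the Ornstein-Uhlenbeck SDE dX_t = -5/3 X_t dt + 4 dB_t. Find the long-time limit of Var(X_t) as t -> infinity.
lim Var(X_t) = 24/5

The OU SDE dX = -theta X dt + sigma dB admits the integrating factor exp(theta t): d(exp(theta t) X_t) = sigma exp(theta t) dB_t. Integrating from 0 to t gives X_t = x_0 * exp(-theta t) + sigma * int_0^t exp(-theta (t-s)) dB_s for any initial x_0. The Itô integral has variance (by the Itô isometry) sigma^2 * int_0^t exp(-2 theta (t - s)) ds = sigma^2 * (1 - exp(-2 theta t)) / (2 theta), independent of x_0.
With theta = 5/3, sigma = 4:
  Var(X_t) = (4)^2 * (1 - exp(-2*5/3 t)) / (2 * 5/3) = 24/5 - 24*exp(-10*t/3)/5.
As t -> infinity, exp(-2*5/3 t) -> 0, so the stationary variance is sigma^2 / (2 theta) = 24/5.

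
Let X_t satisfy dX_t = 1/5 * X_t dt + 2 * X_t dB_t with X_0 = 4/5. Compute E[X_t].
E[X_t] = 4*exp(t/5)/5

For GBM dX = mu X dt + sigma X dB with X_0 = x_0, apply Itô to Y = log X: dY = (mu - sigma^2/2) dt + sigma dB, so Y_t = log(x_0) + (mu - sigma^2/2) t + sigma B_t and hence X_t = x_0 * exp((mu - sigma^2/2) t + sigma B_t).
With mu = 1/5, sigma = 2, x_0 = 4/5, this gives:
  X_t = 4/5 * exp((-9/5) * t + (2) * B_t).
Since sigma*B_t ~ Normal(0, sigma^2 t), E[exp(sigma*B_t)] = exp(sigma^2 t / 2); so E[X_t] = x_0 * exp((mu - sigma^2/2) t) * exp(sigma^2 t / 2) = x_0 * exp(mu t) = 4*exp(t/5)/5.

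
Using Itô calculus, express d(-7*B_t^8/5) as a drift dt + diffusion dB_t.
d(-7*B_t^8/5) = (-196*B_t^6/5) dt + (-56*B_t^7/5) dB_t

Itô's formula for f(B_t) gives d f(B_t) = f'(B_t) dB_t + (1/2) f''(B_t) dt. Compute derivatives of f(x) = -7*x^8/5:
  f'(x)  = -56*x^7/5
  f''(x) = -392*x^6/5
Substitute x = B_t and multiply the f'' term by 1/2:
  drift     = (1/2) * (-392*x^6/5) evaluated at B_t = -196*B_t^6/5
  diffusion = (-56*x^7/5) evaluated at B_t = -56*B_t^7/5
Therefore d(-7*B_t^8/5) = (-196*B_t^6/5) dt + (-56*B_t^7/5) dB_t.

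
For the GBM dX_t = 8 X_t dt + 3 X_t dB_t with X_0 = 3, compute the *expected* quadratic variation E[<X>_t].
E[<X>_t] = 81*exp(25*t)/25 - 81/25

<X>_t = int_0^t (3 * X_s)^2 ds. Taking expectation inside the integral: E[<X>_t] = 3^2 * int_0^t E[X_s^2] ds. For GBM, E[X_s^2] = x_0^2 * exp((2 mu + sigma^2) s). Integrating:
  E[<X>_t] = 3^2 * 3^2 * (exp((2*8 + 3^2) t) - 1) / (2*8 + 3^2)
           = 3^2 * 3^2 * (exp(25 t) - 1) / 25 = 81*exp(25*t)/25 - 81/25.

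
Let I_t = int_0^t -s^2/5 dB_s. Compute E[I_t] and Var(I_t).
E[I_t] = 0; Var(I_t) = t^5/125

The Itô integral of a deterministic integrand f(s) has mean 0 because each increment f(s) * (B_{s+ds} - B_s) has mean 0. By the Itô isometry:
  Var( int_0^t f(s) dB_s ) = E[ (int_0^t f(s) dB_s)^2 ] = int_0^t f(s)^2 ds.
Here f(s) = -s^2/5, so f(s)^2 = s^4/25. Integrate:
  int_0^t (s^4/25) ds = t^5/125.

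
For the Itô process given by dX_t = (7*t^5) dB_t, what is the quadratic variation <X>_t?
<X>_t = 49*t^11/11

For an Itô process dX_t = a(t) dt + b(t) dB_t, the quadratic variation is <X>_t = int_0^t b(s)^2 ds (the drift term does not contribute). Here b(s) = 7*s^5, so
  b(s)^2 = 49*s^10.
Integrating from 0 to t:
  <X>_t = int_0^t (49*s^10) ds = 49*t^11/11.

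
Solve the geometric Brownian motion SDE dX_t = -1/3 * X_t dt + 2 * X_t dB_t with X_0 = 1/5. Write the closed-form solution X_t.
X_t = 1/5 * exp((-7/3) * t + (2) * B_t)

For GBM dX = mu X dt + sigma X dB with X_0 = x_0, apply Itô to Y = log X: dY = (mu - sigma^2/2) dt + sigma dB, so Y_t = log(x_0) + (mu - sigma^2/2) t + sigma B_t and hence X_t = x_0 * exp((mu - sigma^2/2) t + sigma B_t).
With mu = -1/3, sigma = 2, x_0 = 1/5, this gives:
  X_t = 1/5 * exp((-7/3) * t + (2) * B_t).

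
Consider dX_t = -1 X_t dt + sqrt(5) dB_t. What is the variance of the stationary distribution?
lim Var(X_t) = 5/2

The OU SDE dX = -theta X dt + sigma dB admits the integrating factor exp(theta t): d(exp(theta t) X_t) = sigma exp(theta t) dB_t. Integrating from 0 to t gives X_t = x_0 * exp(-theta t) + sigma * int_0^t exp(-theta (t-s)) dB_s for any initial x_0. The Itô integral has variance (by the Itô isometry) sigma^2 * int_0^t exp(-2 theta (t - s)) ds = sigma^2 * (1 - exp(-2 theta t)) / (2 theta), independent of x_0.
With theta = 1, sigma = sqrt(5):
  Var(X_t) = (sqrt(5))^2 * (1 - exp(-2*1 t)) / (2 * 1) = 5/2 - 5*exp(-2*t)/2.
As t -> infinity, exp(-2*1 t) -> 0, so the stationary variance is sigma^2 / (2 theta) = 5/2.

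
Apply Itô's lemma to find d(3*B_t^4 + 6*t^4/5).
d(3*B_t^4 + 6*t^4/5) = (18*B_t^2 + 24*t^3/5) dt + (12*B_t^3) dB_t

Itô's formula for f(t, x): d f(t, B_t) = (f_t + (1/2) f_xx) dt + f_x dB_t. Compute partials of f(t, x) = 6*t^4/5 + 3*x^4:
  f_t(t,x)  = 24*t^3/5
  f_x(t,x)  = 12*x^3
  f_xx(t,x) = 36*x^2
Assemble drift = f_t + (1/2) f_xx = 24*t^3/5 + 18*x^2 and diffusion = f_x = 12*x^3. Substituting x = B_t:
  d(3*B_t^4 + 6*t^4/5) = (18*B_t^2 + 24*t^3/5) dt + (12*B_t^3) dB_t.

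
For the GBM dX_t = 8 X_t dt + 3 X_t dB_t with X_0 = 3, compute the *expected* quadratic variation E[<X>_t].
E[<X>_t] = 81*exp(25*t)/25 - 81/25

<X>_t = int_0^t (3 * X_s)^2 ds. Taking expectation inside the integral: E[<X>_t] = 3^2 * int_0^t E[X_s^2] ds. For GBM, E[X_s^2] = x_0^2 * exp((2 mu + sigma^2) s). Integrating:
  E[<X>_t] = 3^2 * 3^2 * (exp((2*8 + 3^2) t) - 1) / (2*8 + 3^2)
           = 3^2 * 3^2 * (exp(25 t) - 1) / 25 = 81*exp(25*t)/25 - 81/25.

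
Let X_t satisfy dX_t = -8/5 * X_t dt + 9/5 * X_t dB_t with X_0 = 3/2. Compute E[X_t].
E[X_t] = 3*exp(-8*t/5)/2

For GBM dX = mu X dt + sigma X dB with X_0 = x_0, apply Itô to Y = log X: dY = (mu - sigma^2/2) dt + sigma dB, so Y_t = log(x_0) + (mu - sigma^2/2) t + sigma B_t and hence X_t = x_0 * exp((mu - sigma^2/2) t + sigma B_t).
With mu = -8/5, sigma = 9/5, x_0 = 3/2, this gives:
  X_t = 3/2 * exp((-161/50) * t + (9/5) * B_t).
Since sigma*B_t ~ Normal(0, sigma^2 t), E[exp(sigma*B_t)] = exp(sigma^2 t / 2); so E[X_t] = x_0 * exp((mu - sigma^2/2) t) * exp(sigma^2 t / 2) = x_0 * exp(mu t) = 3*exp(-8*t/5)/2.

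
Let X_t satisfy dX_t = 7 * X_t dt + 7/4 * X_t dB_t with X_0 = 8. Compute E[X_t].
E[X_t] = 8*exp(7*t)

For GBM dX = mu X dt + sigma X dB with X_0 = x_0, apply Itô to Y = log X: dY = (mu - sigma^2/2) dt + sigma dB, so Y_t = log(x_0) + (mu - sigma^2/2) t + sigma B_t and hence X_t = x_0 * exp((mu - sigma^2/2) t + sigma B_t).
With mu = 7, sigma = 7/4, x_0 = 8, this gives:
  X_t = 8 * exp((175/32) * t + (7/4) * B_t).
Since sigma*B_t ~ Normal(0, sigma^2 t), E[exp(sigma*B_t)] = exp(sigma^2 t / 2); so E[X_t] = x_0 * exp((mu - sigma^2/2) t) * exp(sigma^2 t / 2) = x_0 * exp(mu t) = 8*exp(7*t).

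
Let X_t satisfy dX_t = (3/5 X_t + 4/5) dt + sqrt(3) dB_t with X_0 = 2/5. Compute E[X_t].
E[X_t] = 26*exp(3*t/5)/15 - 4/3

Taking expectations and using E[dB_t] = 0, the mean m(t) = E[X_t] satisfies the ODE m'(t) = a m(t) + b with m(0) = x_0. With a = 3/5, b = 4/5, x_0 = 2/5, the solution is
  m(t) = x_0 * exp(a t) + (b/a) * (exp(a t) - 1)
       = (2/5) * exp((3/5) t) + ((4/5)/(3/5)) * (exp((3/5) t) - 1)
       = 26*exp(3*t/5)/15 - 4/3.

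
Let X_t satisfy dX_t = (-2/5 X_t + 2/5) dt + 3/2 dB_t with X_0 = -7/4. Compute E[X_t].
E[X_t] = 1 - 11*exp(-2*t/5)/4

Taking expectations and using E[dB_t] = 0, the mean m(t) = E[X_t] satisfies the ODE m'(t) = a m(t) + b with m(0) = x_0. With a = -2/5, b = 2/5, x_0 = -7/4, the solution is
  m(t) = x_0 * exp(a t) + (b/a) * (exp(a t) - 1)
       = (-7/4) * exp((-2/5) t) + ((2/5)/(-2/5)) * (exp((-2/5) t) - 1)
       = 1 - 11*exp(-2*t/5)/4.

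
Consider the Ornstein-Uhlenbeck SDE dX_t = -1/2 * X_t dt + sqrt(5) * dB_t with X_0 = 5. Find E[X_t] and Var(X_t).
E[X_t] = 5*exp(-t/2); Var(X_t) = 5 - 5*exp(-t)

The OU SDE dX = -theta X dt + sigma dB admits the integrating factor exp(theta t): d(exp(theta t) X_t) = sigma exp(theta t) dB_t. Integrating from 0 to t:
  X_t = x_0 * exp(-theta t) + sigma * int_0^t exp(-theta (t-s)) dB_s.
The Itô integral has mean 0 and (by the Itô isometry) variance sigma^2 * int_0^t exp(-2 theta (t - s)) ds = sigma^2 * (1 - exp(-2 theta t)) / (2 theta).
With theta = 1/2, sigma = sqrt(5), x_0 = 5:
  E[X_t] = 5 * exp(-1/2 t) = 5*exp(-t/2)
  Var(X_t) = (sqrt(5))^2 * (1 - exp(-2*1/2 t)) / (2 * 1/2) = 5 - 5*exp(-t).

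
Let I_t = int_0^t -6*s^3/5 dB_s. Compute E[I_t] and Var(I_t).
E[I_t] = 0; Var(I_t) = 36*t^7/175

The Itô integral of a deterministic integrand f(s) has mean 0 because each increment f(s) * (B_{s+ds} - B_s) has mean 0. By the Itô isometry:
  Var( int_0^t f(s) dB_s ) = E[ (int_0^t f(s) dB_s)^2 ] = int_0^t f(s)^2 ds.
Here f(s) = -6*s^3/5, so f(s)^2 = 36*s^6/25. Integrate:
  int_0^t (36*s^6/25) ds = 36*t^7/175.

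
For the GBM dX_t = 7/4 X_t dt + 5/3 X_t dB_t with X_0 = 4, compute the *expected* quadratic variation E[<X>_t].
E[<X>_t] = 800*exp(113*t/18)/113 - 800/113

<X>_t = int_0^t ((5/3) * X_s)^2 ds. Taking expectation inside the integral: E[<X>_t] = (5/3)^2 * int_0^t E[X_s^2] ds. For GBM, E[X_s^2] = x_0^2 * exp((2 mu + sigma^2) s). Integrating:
  E[<X>_t] = (5/3)^2 * 4^2 * (exp((2*(7/4) + (5/3)^2) t) - 1) / (2*(7/4) + (5/3)^2)
           = (5/3)^2 * 4^2 * (exp((113/18) t) - 1) / (113/18) = 800*exp(113*t/18)/113 - 800/113.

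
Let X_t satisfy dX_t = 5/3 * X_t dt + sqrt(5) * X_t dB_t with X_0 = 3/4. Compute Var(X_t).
Var(X_t) = 9*(exp(5*t) - 1)*exp(10*t/3)/16

For GBM dX = mu X dt + sigma X dB with X_0 = x_0, apply Itô to Y = log X: dY = (mu - sigma^2/2) dt + sigma dB, so Y_t = log(x_0) + (mu - sigma^2/2) t + sigma B_t and hence X_t = x_0 * exp((mu - sigma^2/2) t + sigma B_t).
With mu = 5/3, sigma = sqrt(5), x_0 = 3/4, this gives:
  X_t = 3/4 * exp((-5/6) * t + (sqrt(5)) * B_t).
Since sigma*B_t ~ Normal(0, sigma^2 t), E[exp(sigma*B_t)] = exp(sigma^2 t / 2); so E[X_t] = x_0 * exp((mu - sigma^2/2) t) * exp(sigma^2 t / 2) = x_0 * exp(mu t) = 3*exp(5*t/3)/4.
Var(X_t) = E[X_t^2] - (E[X_t])^2 = x_0^2 * exp(2 mu t) * (exp(sigma^2 t) - 1) = 9*(exp(5*t) - 1)*exp(10*t/3)/16.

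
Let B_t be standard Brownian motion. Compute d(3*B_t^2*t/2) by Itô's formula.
d(3*B_t^2*t/2) = (3*B_t^2/2 + 3*t/2) dt + (3*B_t*t) dB_t

Itô's formula for f(t, x): d f(t, B_t) = (f_t + (1/2) f_xx) dt + f_x dB_t. Compute partials of f(t, x) = 3*t*x^2/2:
  f_t(t,x)  = 3*x^2/2
  f_x(t,x)  = 3*t*x
  f_xx(t,x) = 3*t
Assemble drift = f_t + (1/2) f_xx = 3*t/2 + 3*x^2/2 and diffusion = f_x = 3*t*x. Substituting x = B_t:
  d(3*B_t^2*t/2) = (3*B_t^2/2 + 3*t/2) dt + (3*B_t*t) dB_t.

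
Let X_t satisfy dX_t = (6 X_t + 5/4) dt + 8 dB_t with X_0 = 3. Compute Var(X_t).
Var(X_t) = 16*exp(12*t)/3 - 16/3

The variance V(t) = Var(X_t) satisfies V'(t) = 2 a V(t) + c^2 with V(0) = 0 (drift coefficient is linear in X, diffusion is constant). With a = 6, c = 8, the solution is
  V(t) = (c^2 / (2 a)) * (exp(2 a t) - 1)
       = (8^2 / (2*6)) * (exp(12 t) - 1)
       = 16*exp(12*t)/3 - 16/3.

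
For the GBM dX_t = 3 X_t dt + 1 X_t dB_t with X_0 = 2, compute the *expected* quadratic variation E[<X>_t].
E[<X>_t] = 4*exp(7*t)/7 - 4/7

<X>_t = int_0^t (1 * X_s)^2 ds. Taking expectation inside the integral: E[<X>_t] = 1^2 * int_0^t E[X_s^2] ds. For GBM, E[X_s^2] = x_0^2 * exp((2 mu + sigma^2) s). Integrating:
  E[<X>_t] = 1^2 * 2^2 * (exp((2*3 + 1^2) t) - 1) / (2*3 + 1^2)
           = 1^2 * 2^2 * (exp(7 t) - 1) / 7 = 4*exp(7*t)/7 - 4/7.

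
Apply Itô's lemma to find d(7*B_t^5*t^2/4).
d(7*B_t^5*t^2/4) = (7*B_t^3*t*(B_t^2 + 5*t)/2) dt + (35*B_t^4*t^2/4) dB_t

Itô's formula for f(t, x): d f(t, B_t) = (f_t + (1/2) f_xx) dt + f_x dB_t. Compute partials of f(t, x) = 7*t^2*x^5/4:
  f_t(t,x)  = 7*t*x^5/2
  f_x(t,x)  = 35*t^2*x^4/4
  f_xx(t,x) = 35*t^2*x^3
Assemble drift = f_t + (1/2) f_xx = 7*t*x^3*(5*t + x^2)/2 and diffusion = f_x = 35*t^2*x^4/4. Substituting x = B_t:
  d(7*B_t^5*t^2/4) = (7*B_t^3*t*(B_t^2 + 5*t)/2) dt + (35*B_t^4*t^2/4) dB_t.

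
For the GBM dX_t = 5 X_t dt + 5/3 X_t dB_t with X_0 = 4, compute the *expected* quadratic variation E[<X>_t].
E[<X>_t] = 80*exp(115*t/9)/23 - 80/23

<X>_t = int_0^t ((5/3) * X_s)^2 ds. Taking expectation inside the integral: E[<X>_t] = (5/3)^2 * int_0^t E[X_s^2] ds. For GBM, E[X_s^2] = x_0^2 * exp((2 mu + sigma^2) s). Integrating:
  E[<X>_t] = (5/3)^2 * 4^2 * (exp((2*5 + (5/3)^2) t) - 1) / (2*5 + (5/3)^2)
           = (5/3)^2 * 4^2 * (exp((115/9) t) - 1) / (115/9) = 80*exp(115*t/9)/23 - 80/23.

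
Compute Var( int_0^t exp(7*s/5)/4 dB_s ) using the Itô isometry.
Var = 5*exp(14*t/5)/224 - 5/224

The Itô integral of a deterministic integrand f(s) has mean 0 because each increment f(s) * (B_{s+ds} - B_s) has mean 0. By the Itô isometry:
  Var( int_0^t f(s) dB_s ) = E[ (int_0^t f(s) dB_s)^2 ] = int_0^t f(s)^2 ds.
Here f(s) = exp(7*s/5)/4, so f(s)^2 = exp(14*s/5)/16. Integrate:
  int_0^t (exp(14*s/5)/16) ds = 5*exp(14*t/5)/224 - 5/224.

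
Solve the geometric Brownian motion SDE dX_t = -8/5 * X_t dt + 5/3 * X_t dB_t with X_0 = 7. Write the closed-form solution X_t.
X_t = 7 * exp((-269/90) * t + (5/3) * B_t)

For GBM dX = mu X dt + sigma X dB with X_0 = x_0, apply Itô to Y = log X: dY = (mu - sigma^2/2) dt + sigma dB, so Y_t = log(x_0) + (mu - sigma^2/2) t + sigma B_t and hence X_t = x_0 * exp((mu - sigma^2/2) t + sigma B_t).
With mu = -8/5, sigma = 5/3, x_0 = 7, this gives:
  X_t = 7 * exp((-269/90) * t + (5/3) * B_t).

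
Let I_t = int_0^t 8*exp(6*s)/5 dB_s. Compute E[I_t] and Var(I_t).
E[I_t] = 0; Var(I_t) = 16*exp(12*t)/75 - 16/75

The Itô integral of a deterministic integrand f(s) has mean 0 because each increment f(s) * (B_{s+ds} - B_s) has mean 0. By the Itô isometry:
  Var( int_0^t f(s) dB_s ) = E[ (int_0^t f(s) dB_s)^2 ] = int_0^t f(s)^2 ds.
Here f(s) = 8*exp(6*s)/5, so f(s)^2 = 64*exp(12*s)/25. Integrate:
  int_0^t (64*exp(12*s)/25) ds = 16*exp(12*t)/75 - 16/75.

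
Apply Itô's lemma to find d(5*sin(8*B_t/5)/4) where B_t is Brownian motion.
d(5*sin(8*B_t/5)/4) = (-8*sin(8*B_t/5)/5) dt + (2*cos(8*B_t/5)) dB_t

Itô's formula for f(B_t) gives d f(B_t) = f'(B_t) dB_t + (1/2) f''(B_t) dt. Compute derivatives of f(x) = 5*sin(8*x/5)/4:
  f'(x)  = 2*cos(8*x/5)
  f''(x) = -16*sin(8*x/5)/5
Substitute x = B_t and multiply the f'' term by 1/2:
  drift     = (1/2) * (-16*sin(8*x/5)/5) evaluated at B_t = -8*sin(8*B_t/5)/5
  diffusion = (2*cos(8*x/5)) evaluated at B_t = 2*cos(8*B_t/5)
Therefore d(5*sin(8*B_t/5)/4) = (-8*sin(8*B_t/5)/5) dt + (2*cos(8*B_t/5)) dB_t.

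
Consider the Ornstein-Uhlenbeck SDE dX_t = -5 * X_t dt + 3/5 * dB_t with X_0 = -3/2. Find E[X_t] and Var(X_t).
E[X_t] = -3*exp(-5*t)/2; Var(X_t) = 9/250 - 9*exp(-10*t)/250

The OU SDE dX = -theta X dt + sigma dB admits the integrating factor exp(theta t): d(exp(theta t) X_t) = sigma exp(theta t) dB_t. Integrating from 0 to t:
  X_t = x_0 * exp(-theta t) + sigma * int_0^t exp(-theta (t-s)) dB_s.
The Itô integral has mean 0 and (by the Itô isometry) variance sigma^2 * int_0^t exp(-2 theta (t - s)) ds = sigma^2 * (1 - exp(-2 theta t)) / (2 theta).
With theta = 5, sigma = 3/5, x_0 = -3/2:
  E[X_t] = -3/2 * exp(-5 t) = -3*exp(-5*t)/2
  Var(X_t) = (3/5)^2 * (1 - exp(-2*5 t)) / (2 * 5) = 9/250 - 9*exp(-10*t)/250.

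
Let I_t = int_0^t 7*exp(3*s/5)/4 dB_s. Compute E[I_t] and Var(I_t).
E[I_t] = 0; Var(I_t) = 245*exp(6*t/5)/96 - 245/96

The Itô integral of a deterministic integrand f(s) has mean 0 because each increment f(s) * (B_{s+ds} - B_s) has mean 0. By the Itô isometry:
  Var( int_0^t f(s) dB_s ) = E[ (int_0^t f(s) dB_s)^2 ] = int_0^t f(s)^2 ds.
Here f(s) = 7*exp(3*s/5)/4, so f(s)^2 = 49*exp(6*s/5)/16. Integrate:
  int_0^t (49*exp(6*s/5)/16) ds = 245*exp(6*t/5)/96 - 245/96.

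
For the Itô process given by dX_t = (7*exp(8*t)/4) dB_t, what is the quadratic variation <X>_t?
<X>_t = 49*exp(16*t)/256 - 49/256

For an Itô process dX_t = a(t) dt + b(t) dB_t, the quadratic variation is <X>_t = int_0^t b(s)^2 ds (the drift term does not contribute). Here b(s) = 7*exp(8*s)/4, so
  b(s)^2 = 49*exp(16*s)/16.
Integrating from 0 to t:
  <X>_t = int_0^t (49*exp(16*s)/16) ds = 49*exp(16*t)/256 - 49/256.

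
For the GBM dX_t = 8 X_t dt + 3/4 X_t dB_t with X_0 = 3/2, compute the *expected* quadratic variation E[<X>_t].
E[<X>_t] = 81*exp(265*t/16)/1060 - 81/1060

<X>_t = int_0^t ((3/4) * X_s)^2 ds. Taking expectation inside the integral: E[<X>_t] = (3/4)^2 * int_0^t E[X_s^2] ds. For GBM, E[X_s^2] = x_0^2 * exp((2 mu + sigma^2) s). Integrating:
  E[<X>_t] = (3/4)^2 * (3/2)^2 * (exp((2*8 + (3/4)^2) t) - 1) / (2*8 + (3/4)^2)
           = (3/4)^2 * (3/2)^2 * (exp((265/16) t) - 1) / (265/16) = 81*exp(265*t/16)/1060 - 81/1060.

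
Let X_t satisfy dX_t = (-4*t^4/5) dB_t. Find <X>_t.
<X>_t = 16*t^9/225

For an Itô process dX_t = a(t) dt + b(t) dB_t, the quadratic variation is <X>_t = int_0^t b(s)^2 ds (the drift term does not contribute). Here b(s) = -4*s^4/5, so
  b(s)^2 = 16*s^8/25.
Integrating from 0 to t:
  <X>_t = int_0^t (16*s^8/25) ds = 16*t^9/225.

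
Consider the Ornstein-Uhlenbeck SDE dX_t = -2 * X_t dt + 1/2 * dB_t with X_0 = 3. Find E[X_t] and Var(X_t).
E[X_t] = 3*exp(-2*t); Var(X_t) = 1/16 - exp(-4*t)/16

The OU SDE dX = -theta X dt + sigma dB admits the integrating factor exp(theta t): d(exp(theta t) X_t) = sigma exp(theta t) dB_t. Integrating from 0 to t:
  X_t = x_0 * exp(-theta t) + sigma * int_0^t exp(-theta (t-s)) dB_s.
The Itô integral has mean 0 and (by the Itô isometry) variance sigma^2 * int_0^t exp(-2 theta (t - s)) ds = sigma^2 * (1 - exp(-2 theta t)) / (2 theta).
With theta = 2, sigma = 1/2, x_0 = 3:
  E[X_t] = 3 * exp(-2 t) = 3*exp(-2*t)
  Var(X_t) = (1/2)^2 * (1 - exp(-2*2 t)) / (2 * 2) = 1/16 - exp(-4*t)/16.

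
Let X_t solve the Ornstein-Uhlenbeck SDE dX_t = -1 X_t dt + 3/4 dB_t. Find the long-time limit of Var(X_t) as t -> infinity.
lim Var(X_t) = 9/32

The OU SDE dX = -theta X dt + sigma dB admits the integrating factor exp(theta t): d(exp(theta t) X_t) = sigma exp(theta t) dB_t. Integrating from 0 to t gives X_t = x_0 * exp(-theta t) + sigma * int_0^t exp(-theta (t-s)) dB_s for any initial x_0. The Itô integral has variance (by the Itô isometry) sigma^2 * int_0^t exp(-2 theta (t - s)) ds = sigma^2 * (1 - exp(-2 theta t)) / (2 theta), independent of x_0.
With theta = 1, sigma = 3/4:
  Var(X_t) = (3/4)^2 * (1 - exp(-2*1 t)) / (2 * 1) = 9/32 - 9*exp(-2*t)/32.
As t -> infinity, exp(-2*1 t) -> 0, so the stationary variance is sigma^2 / (2 theta) = 9/32.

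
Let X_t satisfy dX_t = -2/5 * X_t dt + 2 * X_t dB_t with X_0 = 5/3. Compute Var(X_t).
Var(X_t) = (25*exp(4*t) - 25)*exp(-4*t/5)/9

For GBM dX = mu X dt + sigma X dB with X_0 = x_0, apply Itô to Y = log X: dY = (mu - sigma^2/2) dt + sigma dB, so Y_t = log(x_0) + (mu - sigma^2/2) t + sigma B_t and hence X_t = x_0 * exp((mu - sigma^2/2) t + sigma B_t).
With mu = -2/5, sigma = 2, x_0 = 5/3, this gives:
  X_t = 5/3 * exp((-12/5) * t + (2) * B_t).
Since sigma*B_t ~ Normal(0, sigma^2 t), E[exp(sigma*B_t)] = exp(sigma^2 t / 2); so E[X_t] = x_0 * exp((mu - sigma^2/2) t) * exp(sigma^2 t / 2) = x_0 * exp(mu t) = 5*exp(-2*t/5)/3.
Var(X_t) = E[X_t^2] - (E[X_t])^2 = x_0^2 * exp(2 mu t) * (exp(sigma^2 t) - 1) = (25*exp(4*t) - 25)*exp(-4*t/5)/9.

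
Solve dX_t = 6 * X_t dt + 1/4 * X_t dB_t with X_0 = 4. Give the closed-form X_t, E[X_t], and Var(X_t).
X_t = 4 * exp((191/32) t + (1/4) B_t); E[X_t] = 4*exp(6*t); Var(X_t) = 16*(exp(t/16) - 1)*exp(12*t)

For GBM dX = mu X dt + sigma X dB with X_0 = x_0, apply Itô to Y = log X: dY = (mu - sigma^2/2) dt + sigma dB, so Y_t = log(x_0) + (mu - sigma^2/2) t + sigma B_t and hence X_t = x_0 * exp((mu - sigma^2/2) t + sigma B_t).
With mu = 6, sigma = 1/4, x_0 = 4, this gives:
  X_t = 4 * exp((191/32) * t + (1/4) * B_t).
Since sigma*B_t ~ Normal(0, sigma^2 t), E[exp(sigma*B_t)] = exp(sigma^2 t / 2); so E[X_t] = x_0 * exp((mu - sigma^2/2) t) * exp(sigma^2 t / 2) = x_0 * exp(mu t) = 4*exp(6*t).
Var(X_t) = E[X_t^2] - (E[X_t])^2 = x_0^2 * exp(2 mu t) * (exp(sigma^2 t) - 1) = 16*(exp(t/16) - 1)*exp(12*t).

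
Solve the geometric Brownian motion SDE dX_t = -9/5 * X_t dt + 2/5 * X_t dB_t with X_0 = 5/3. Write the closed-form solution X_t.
X_t = 5/3 * exp((-47/25) * t + (2/5) * B_t)

For GBM dX = mu X dt + sigma X dB with X_0 = x_0, apply Itô to Y = log X: dY = (mu - sigma^2/2) dt + sigma dB, so Y_t = log(x_0) + (mu - sigma^2/2) t + sigma B_t and hence X_t = x_0 * exp((mu - sigma^2/2) t + sigma B_t).
With mu = -9/5, sigma = 2/5, x_0 = 5/3, this gives:
  X_t = 5/3 * exp((-47/25) * t + (2/5) * B_t).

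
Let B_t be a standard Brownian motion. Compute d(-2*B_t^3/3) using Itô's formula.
d(-2*B_t^3/3) = (-2*B_t) dt + (-2*B_t^2) dB_t

Itô's formula for f(B_t) gives d f(B_t) = f'(B_t) dB_t + (1/2) f''(B_t) dt. Compute derivatives of f(x) = -2*x^3/3:
  f'(x)  = -2*x^2
  f''(x) = -4*x
Substitute x = B_t and multiply the f'' term by 1/2:
  drift     = (1/2) * (-4*x) evaluated at B_t = -2*B_t
  diffusion = (-2*x^2) evaluated at B_t = -2*B_t^2
Therefore d(-2*B_t^3/3) = (-2*B_t) dt + (-2*B_t^2) dB_t.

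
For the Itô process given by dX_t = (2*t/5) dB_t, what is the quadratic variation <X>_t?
<X>_t = 4*t^3/75

For an Itô process dX_t = a(t) dt + b(t) dB_t, the quadratic variation is <X>_t = int_0^t b(s)^2 ds (the drift term does not contribute). Here b(s) = 2*s/5, so
  b(s)^2 = 4*s^2/25.
Integrating from 0 to t:
  <X>_t = int_0^t (4*s^2/25) ds = 4*t^3/75.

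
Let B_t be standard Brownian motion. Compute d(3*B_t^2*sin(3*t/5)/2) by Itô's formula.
d(3*B_t^2*sin(3*t/5)/2) = (9*B_t^2*cos(3*t/5)/10 + 3*sin(3*t/5)/2) dt + (3*B_t*sin(3*t/5)) dB_t

Itô's formula for f(t, x): d f(t, B_t) = (f_t + (1/2) f_xx) dt + f_x dB_t. Compute partials of f(t, x) = 3*x^2*sin(3*t/5)/2:
  f_t(t,x)  = 9*x^2*cos(3*t/5)/10
  f_x(t,x)  = 3*x*sin(3*t/5)
  f_xx(t,x) = 3*sin(3*t/5)
Assemble drift = f_t + (1/2) f_xx = 9*x^2*cos(3*t/5)/10 + 3*sin(3*t/5)/2 and diffusion = f_x = 3*x*sin(3*t/5). Substituting x = B_t:
  d(3*B_t^2*sin(3*t/5)/2) = (9*B_t^2*cos(3*t/5)/10 + 3*sin(3*t/5)/2) dt + (3*B_t*sin(3*t/5)) dB_t.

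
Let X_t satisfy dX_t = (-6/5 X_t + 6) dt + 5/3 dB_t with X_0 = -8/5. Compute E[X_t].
E[X_t] = 5 - 33*exp(-6*t/5)/5

Taking expectations and using E[dB_t] = 0, the mean m(t) = E[X_t] satisfies the ODE m'(t) = a m(t) + b with m(0) = x_0. With a = -6/5, b = 6, x_0 = -8/5, the solution is
  m(t) = x_0 * exp(a t) + (b/a) * (exp(a t) - 1)
       = (-8/5) * exp((-6/5) t) + (6/(-6/5)) * (exp((-6/5) t) - 1)
       = 5 - 33*exp(-6*t/5)/5.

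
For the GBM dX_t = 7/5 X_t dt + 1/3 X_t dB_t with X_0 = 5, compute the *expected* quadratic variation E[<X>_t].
E[<X>_t] = 125*exp(131*t/45)/131 - 125/131

<X>_t = int_0^t ((1/3) * X_s)^2 ds. Taking expectation inside the integral: E[<X>_t] = (1/3)^2 * int_0^t E[X_s^2] ds. For GBM, E[X_s^2] = x_0^2 * exp((2 mu + sigma^2) s). Integrating:
  E[<X>_t] = (1/3)^2 * 5^2 * (exp((2*(7/5) + (1/3)^2) t) - 1) / (2*(7/5) + (1/3)^2)
           = (1/3)^2 * 5^2 * (exp((131/45) t) - 1) / (131/45) = 125*exp(131*t/45)/131 - 125/131.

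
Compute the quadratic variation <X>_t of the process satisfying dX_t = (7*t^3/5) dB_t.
<X>_t = 7*t^7/25

For an Itô process dX_t = a(t) dt + b(t) dB_t, the quadratic variation is <X>_t = int_0^t b(s)^2 ds (the drift term does not contribute). Here b(s) = 7*s^3/5, so
  b(s)^2 = 49*s^6/25.
Integrating from 0 to t:
  <X>_t = int_0^t (49*s^6/25) ds = 7*t^7/25.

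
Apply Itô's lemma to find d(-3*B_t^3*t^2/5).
d(-3*B_t^3*t^2/5) = (3*B_t*t*(-2*B_t^2 - 3*t)/5) dt + (-9*B_t^2*t^2/5) dB_t

Itô's formula for f(t, x): d f(t, B_t) = (f_t + (1/2) f_xx) dt + f_x dB_t. Compute partials of f(t, x) = -3*t^2*x^3/5:
  f_t(t,x)  = -6*t*x^3/5
  f_x(t,x)  = -9*t^2*x^2/5
  f_xx(t,x) = -18*t^2*x/5
Assemble drift = f_t + (1/2) f_xx = 3*t*x*(-3*t - 2*x^2)/5 and diffusion = f_x = -9*t^2*x^2/5. Substituting x = B_t:
  d(-3*B_t^3*t^2/5) = (3*B_t*t*(-2*B_t^2 - 3*t)/5) dt + (-9*B_t^2*t^2/5) dB_t.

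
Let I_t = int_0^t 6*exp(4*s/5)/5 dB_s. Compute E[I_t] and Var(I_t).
E[I_t] = 0; Var(I_t) = 9*exp(8*t/5)/10 - 9/10

The Itô integral of a deterministic integrand f(s) has mean 0 because each increment f(s) * (B_{s+ds} - B_s) has mean 0. By the Itô isometry:
  Var( int_0^t f(s) dB_s ) = E[ (int_0^t f(s) dB_s)^2 ] = int_0^t f(s)^2 ds.
Here f(s) = 6*exp(4*s/5)/5, so f(s)^2 = 36*exp(8*s/5)/25. Integrate:
  int_0^t (36*exp(8*s/5)/25) ds = 9*exp(8*t/5)/10 - 9/10.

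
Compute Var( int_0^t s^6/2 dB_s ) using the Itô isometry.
Var = t^13/52

The Itô integral of a deterministic integrand f(s) has mean 0 because each increment f(s) * (B_{s+ds} - B_s) has mean 0. By the Itô isometry:
  Var( int_0^t f(s) dB_s ) = E[ (int_0^t f(s) dB_s)^2 ] = int_0^t f(s)^2 ds.
Here f(s) = s^6/2, so f(s)^2 = s^12/4. Integrate:
  int_0^t (s^12/4) ds = t^13/52.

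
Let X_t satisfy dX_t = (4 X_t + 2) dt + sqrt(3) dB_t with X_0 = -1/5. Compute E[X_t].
E[X_t] = 3*exp(4*t)/10 - 1/2

Taking expectations and using E[dB_t] = 0, the mean m(t) = E[X_t] satisfies the ODE m'(t) = a m(t) + b with m(0) = x_0. With a = 4, b = 2, x_0 = -1/5, the solution is
  m(t) = x_0 * exp(a t) + (b/a) * (exp(a t) - 1)
       = (-1/5) * exp(4 t) + (2/4) * (exp(4 t) - 1)
       = 3*exp(4*t)/10 - 1/2.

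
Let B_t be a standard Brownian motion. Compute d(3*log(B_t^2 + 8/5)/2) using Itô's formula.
d(3*log(B_t^2 + 8/5)/2) = (15*(8 - 5*B_t^2)/(2*(5*B_t^2 + 8)^2)) dt + (15*B_t/(5*B_t^2 + 8)) dB_t

Itô's formula for f(B_t) gives d f(B_t) = f'(B_t) dB_t + (1/2) f''(B_t) dt. Compute derivatives of f(x) = 3*log(x^2 + 8/5)/2:
  f'(x)  = 15*x/(5*x^2 + 8)
  f''(x) = 15*(8 - 5*x^2)/(5*x^2 + 8)^2
Substitute x = B_t and multiply the f'' term by 1/2:
  drift     = (1/2) * (15*(8 - 5*x^2)/(5*x^2 + 8)^2) evaluated at B_t = 15*(8 - 5*B_t^2)/(2*(5*B_t^2 + 8)^2)
  diffusion = (15*x/(5*x^2 + 8)) evaluated at B_t = 15*B_t/(5*B_t^2 + 8)
Therefore d(3*log(B_t^2 + 8/5)/2) = (15*(8 - 5*B_t^2)/(2*(5*B_t^2 + 8)^2)) dt + (15*B_t/(5*B_t^2 + 8)) dB_t.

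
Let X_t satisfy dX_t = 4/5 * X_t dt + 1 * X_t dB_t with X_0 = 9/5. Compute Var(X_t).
Var(X_t) = 81*(exp(t) - 1)*exp(8*t/5)/25

For GBM dX = mu X dt + sigma X dB with X_0 = x_0, apply Itô to Y = log X: dY = (mu - sigma^2/2) dt + sigma dB, so Y_t = log(x_0) + (mu - sigma^2/2) t + sigma B_t and hence X_t = x_0 * exp((mu - sigma^2/2) t + sigma B_t).
With mu = 4/5, sigma = 1, x_0 = 9/5, this gives:
  X_t = 9/5 * exp((3/10) * t + (1) * B_t).
Since sigma*B_t ~ Normal(0, sigma^2 t), E[exp(sigma*B_t)] = exp(sigma^2 t / 2); so E[X_t] = x_0 * exp((mu - sigma^2/2) t) * exp(sigma^2 t / 2) = x_0 * exp(mu t) = 9*exp(4*t/5)/5.
Var(X_t) = E[X_t^2] - (E[X_t])^2 = x_0^2 * exp(2 mu t) * (exp(sigma^2 t) - 1) = 81*(exp(t) - 1)*exp(8*t/5)/25.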